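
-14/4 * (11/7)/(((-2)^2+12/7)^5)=-184877/204800000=-0.00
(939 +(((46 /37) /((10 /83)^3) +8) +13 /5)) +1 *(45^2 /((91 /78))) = 439805907 /129500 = 3396.18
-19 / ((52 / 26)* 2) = -4.75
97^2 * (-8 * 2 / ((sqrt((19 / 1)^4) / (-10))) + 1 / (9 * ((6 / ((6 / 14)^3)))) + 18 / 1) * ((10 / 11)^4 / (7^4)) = 214889751705000 / 4352754995743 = 49.37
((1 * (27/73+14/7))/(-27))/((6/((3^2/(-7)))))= 173/9198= 0.02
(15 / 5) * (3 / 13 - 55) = -2136 / 13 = -164.31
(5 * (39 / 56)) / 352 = 195 / 19712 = 0.01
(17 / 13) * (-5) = -85 / 13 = -6.54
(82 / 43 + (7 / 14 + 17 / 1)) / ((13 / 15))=22.39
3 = 3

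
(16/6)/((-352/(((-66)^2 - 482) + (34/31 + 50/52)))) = -3124103/106392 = -29.36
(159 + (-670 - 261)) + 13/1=-759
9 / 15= 3 / 5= 0.60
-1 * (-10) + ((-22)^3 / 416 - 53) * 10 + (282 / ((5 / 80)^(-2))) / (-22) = -28408233 / 36608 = -776.01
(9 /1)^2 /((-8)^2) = 81 /64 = 1.27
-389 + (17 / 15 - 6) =-5908 / 15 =-393.87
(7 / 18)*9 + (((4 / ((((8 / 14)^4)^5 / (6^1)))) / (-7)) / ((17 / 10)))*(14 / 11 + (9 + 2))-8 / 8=-1796245.66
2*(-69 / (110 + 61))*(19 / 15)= -1.02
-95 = -95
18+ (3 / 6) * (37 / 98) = 3565 / 196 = 18.19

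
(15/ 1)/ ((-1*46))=-15/ 46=-0.33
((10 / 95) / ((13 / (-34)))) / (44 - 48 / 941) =-15997 / 2553733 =-0.01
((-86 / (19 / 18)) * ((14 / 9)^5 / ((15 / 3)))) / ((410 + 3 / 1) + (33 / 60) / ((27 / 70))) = -26430208 / 73802745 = -0.36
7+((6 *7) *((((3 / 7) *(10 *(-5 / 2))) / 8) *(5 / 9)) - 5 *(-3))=-9.25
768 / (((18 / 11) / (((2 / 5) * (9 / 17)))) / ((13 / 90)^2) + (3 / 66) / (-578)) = 1650435072 / 795905831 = 2.07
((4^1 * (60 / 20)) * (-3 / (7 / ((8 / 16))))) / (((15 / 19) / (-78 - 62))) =456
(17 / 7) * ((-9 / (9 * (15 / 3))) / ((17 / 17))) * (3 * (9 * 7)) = -459 / 5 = -91.80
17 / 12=1.42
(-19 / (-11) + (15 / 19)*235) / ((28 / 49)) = 68488 / 209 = 327.69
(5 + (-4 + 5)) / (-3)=-2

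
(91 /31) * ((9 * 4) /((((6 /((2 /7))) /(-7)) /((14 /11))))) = -44.83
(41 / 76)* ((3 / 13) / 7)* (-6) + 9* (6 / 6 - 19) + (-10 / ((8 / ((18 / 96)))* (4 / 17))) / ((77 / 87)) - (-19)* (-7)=-1442314127 / 4868864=-296.23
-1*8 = -8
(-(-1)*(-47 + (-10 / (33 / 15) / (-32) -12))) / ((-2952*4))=1151 / 230912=0.00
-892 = -892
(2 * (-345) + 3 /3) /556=-689 /556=-1.24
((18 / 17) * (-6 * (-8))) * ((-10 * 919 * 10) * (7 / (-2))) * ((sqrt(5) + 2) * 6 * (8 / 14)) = 1905638400 / 17 + 952819200 * sqrt(5) / 17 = 237423935.38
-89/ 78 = -1.14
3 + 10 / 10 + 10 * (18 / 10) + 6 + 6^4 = 1324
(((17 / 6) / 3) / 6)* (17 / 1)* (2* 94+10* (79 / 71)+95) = 2011729 / 2556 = 787.06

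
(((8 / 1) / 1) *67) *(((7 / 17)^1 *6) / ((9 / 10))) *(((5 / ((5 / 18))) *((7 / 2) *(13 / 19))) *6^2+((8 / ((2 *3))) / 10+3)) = 6650840224 / 2907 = 2287870.73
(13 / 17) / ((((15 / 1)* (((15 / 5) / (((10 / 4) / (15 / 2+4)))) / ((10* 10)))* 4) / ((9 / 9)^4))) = 325 / 3519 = 0.09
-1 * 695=-695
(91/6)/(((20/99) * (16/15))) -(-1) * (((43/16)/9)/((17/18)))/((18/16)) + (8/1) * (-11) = -17.34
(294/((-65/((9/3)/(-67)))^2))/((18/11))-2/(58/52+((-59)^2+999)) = -797838247/2209712606725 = -0.00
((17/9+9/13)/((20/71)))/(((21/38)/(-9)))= -203699/1365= -149.23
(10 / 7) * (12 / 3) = 40 / 7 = 5.71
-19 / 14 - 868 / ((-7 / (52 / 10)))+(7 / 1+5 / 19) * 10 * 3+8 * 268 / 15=4007041 / 3990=1004.27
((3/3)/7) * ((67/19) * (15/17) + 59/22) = 5881/7106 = 0.83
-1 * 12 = -12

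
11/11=1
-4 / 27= -0.15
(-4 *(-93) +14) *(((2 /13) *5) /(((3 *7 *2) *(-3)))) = -1930 /819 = -2.36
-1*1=-1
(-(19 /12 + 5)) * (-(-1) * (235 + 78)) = -24727 /12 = -2060.58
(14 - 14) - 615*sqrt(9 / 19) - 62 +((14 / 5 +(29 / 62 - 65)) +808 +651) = 413933 / 310 - 1845*sqrt(19) / 19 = 912.00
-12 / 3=-4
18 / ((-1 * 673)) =-18 / 673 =-0.03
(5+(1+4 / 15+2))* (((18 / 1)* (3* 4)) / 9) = 992 / 5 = 198.40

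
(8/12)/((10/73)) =73/15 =4.87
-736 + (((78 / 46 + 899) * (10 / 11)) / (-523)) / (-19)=-1850141736 / 2514061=-735.92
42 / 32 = 21 / 16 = 1.31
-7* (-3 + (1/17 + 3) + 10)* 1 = -1197/17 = -70.41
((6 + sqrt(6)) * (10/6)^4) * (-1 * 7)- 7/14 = -17527/54- 4375 * sqrt(6)/81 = -456.88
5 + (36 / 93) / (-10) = 769 / 155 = 4.96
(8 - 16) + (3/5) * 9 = -2.60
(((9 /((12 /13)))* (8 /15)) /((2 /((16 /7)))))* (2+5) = 208 /5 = 41.60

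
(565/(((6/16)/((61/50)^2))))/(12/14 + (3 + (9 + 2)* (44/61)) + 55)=179541971/5347500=33.57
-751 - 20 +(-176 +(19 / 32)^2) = -969367 / 1024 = -946.65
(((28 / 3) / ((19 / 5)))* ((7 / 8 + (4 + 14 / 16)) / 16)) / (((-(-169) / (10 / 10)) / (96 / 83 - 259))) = -17227805 / 12792624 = -1.35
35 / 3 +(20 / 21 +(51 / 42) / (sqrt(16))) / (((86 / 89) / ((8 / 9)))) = 208409 / 16254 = 12.82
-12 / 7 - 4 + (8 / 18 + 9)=235 / 63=3.73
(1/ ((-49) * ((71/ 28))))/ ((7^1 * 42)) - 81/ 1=-5917781/ 73059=-81.00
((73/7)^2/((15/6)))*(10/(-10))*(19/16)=-101251/1960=-51.66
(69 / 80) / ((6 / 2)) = 23 / 80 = 0.29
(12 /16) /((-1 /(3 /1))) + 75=291 /4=72.75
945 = 945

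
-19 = -19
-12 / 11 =-1.09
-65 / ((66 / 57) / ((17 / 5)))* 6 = -12597 / 11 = -1145.18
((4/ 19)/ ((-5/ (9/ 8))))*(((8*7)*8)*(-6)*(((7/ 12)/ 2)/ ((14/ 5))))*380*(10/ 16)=3150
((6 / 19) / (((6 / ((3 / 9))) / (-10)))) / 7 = -10 / 399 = -0.03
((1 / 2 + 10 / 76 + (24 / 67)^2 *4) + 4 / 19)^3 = 1544804416000000 / 620454043297171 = 2.49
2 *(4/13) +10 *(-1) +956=12306/13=946.62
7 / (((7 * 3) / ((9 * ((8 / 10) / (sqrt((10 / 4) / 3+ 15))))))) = 12 * sqrt(570) / 475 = 0.60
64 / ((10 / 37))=1184 / 5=236.80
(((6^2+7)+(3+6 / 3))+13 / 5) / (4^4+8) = 23 / 120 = 0.19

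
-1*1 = -1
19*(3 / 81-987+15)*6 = -997234 / 9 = -110803.78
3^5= 243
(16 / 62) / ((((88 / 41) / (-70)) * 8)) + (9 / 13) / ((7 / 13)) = 2231 / 9548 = 0.23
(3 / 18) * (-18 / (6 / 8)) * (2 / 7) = -8 / 7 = -1.14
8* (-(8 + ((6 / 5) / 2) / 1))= -344 / 5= -68.80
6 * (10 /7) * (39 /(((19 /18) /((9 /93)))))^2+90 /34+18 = 5376325617 /41283599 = 130.23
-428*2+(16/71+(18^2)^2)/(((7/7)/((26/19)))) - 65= 192543683/1349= 142730.68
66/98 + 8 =425/49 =8.67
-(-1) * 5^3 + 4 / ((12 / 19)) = 394 / 3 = 131.33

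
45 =45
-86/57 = -1.51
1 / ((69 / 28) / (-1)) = -28 / 69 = -0.41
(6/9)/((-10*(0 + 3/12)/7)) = -1.87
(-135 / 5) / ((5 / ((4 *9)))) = -972 / 5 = -194.40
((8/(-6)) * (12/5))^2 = 256/25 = 10.24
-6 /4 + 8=13 /2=6.50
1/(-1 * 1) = -1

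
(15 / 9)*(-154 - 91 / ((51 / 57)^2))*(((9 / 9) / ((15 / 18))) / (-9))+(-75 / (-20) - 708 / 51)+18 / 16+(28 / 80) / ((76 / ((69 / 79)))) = 15766064153 / 312328080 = 50.48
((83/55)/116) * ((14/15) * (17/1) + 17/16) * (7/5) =2360603/7656000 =0.31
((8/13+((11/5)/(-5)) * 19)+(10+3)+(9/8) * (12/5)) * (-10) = -5171/65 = -79.55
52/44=13/11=1.18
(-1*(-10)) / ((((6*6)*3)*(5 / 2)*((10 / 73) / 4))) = 146 / 135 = 1.08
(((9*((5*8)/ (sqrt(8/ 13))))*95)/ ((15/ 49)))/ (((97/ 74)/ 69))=142610580*sqrt(26)/ 97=7496640.52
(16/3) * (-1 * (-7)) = 112/3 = 37.33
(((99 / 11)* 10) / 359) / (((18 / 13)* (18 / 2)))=65 / 3231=0.02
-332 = -332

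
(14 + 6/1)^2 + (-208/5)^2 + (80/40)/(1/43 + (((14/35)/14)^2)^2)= 2216.56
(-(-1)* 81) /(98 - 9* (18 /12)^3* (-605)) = 648 /147799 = 0.00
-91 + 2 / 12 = -545 / 6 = -90.83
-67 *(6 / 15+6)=-2144 / 5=-428.80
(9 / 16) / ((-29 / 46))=-207 / 232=-0.89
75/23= 3.26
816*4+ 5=3269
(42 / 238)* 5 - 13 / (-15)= 446 / 255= 1.75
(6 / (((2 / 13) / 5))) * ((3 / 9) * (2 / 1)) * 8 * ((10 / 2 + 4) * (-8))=-74880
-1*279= -279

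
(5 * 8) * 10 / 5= 80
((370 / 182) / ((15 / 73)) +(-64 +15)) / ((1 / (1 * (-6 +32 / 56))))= 405688 / 1911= 212.29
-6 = -6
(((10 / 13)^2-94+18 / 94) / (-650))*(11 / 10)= 8144631 / 51629500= 0.16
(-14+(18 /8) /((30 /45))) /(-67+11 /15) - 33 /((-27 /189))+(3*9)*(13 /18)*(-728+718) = 287547 /7952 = 36.16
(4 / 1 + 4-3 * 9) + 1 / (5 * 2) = -189 / 10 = -18.90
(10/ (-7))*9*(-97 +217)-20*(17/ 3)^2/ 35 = -98356/ 63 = -1561.21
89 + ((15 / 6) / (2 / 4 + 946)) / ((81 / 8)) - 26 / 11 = 146126789 / 1686663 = 86.64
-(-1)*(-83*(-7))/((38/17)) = 9877/38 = 259.92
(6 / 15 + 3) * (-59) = -1003 / 5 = -200.60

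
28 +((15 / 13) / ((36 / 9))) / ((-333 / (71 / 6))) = 969341 / 34632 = 27.99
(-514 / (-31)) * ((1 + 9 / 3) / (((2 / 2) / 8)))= 16448 / 31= 530.58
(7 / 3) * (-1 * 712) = -1661.33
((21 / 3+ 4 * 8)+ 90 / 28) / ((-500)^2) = 591 / 3500000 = 0.00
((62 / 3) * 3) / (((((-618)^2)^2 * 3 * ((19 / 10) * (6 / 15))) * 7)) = 775 / 29100255384312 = 0.00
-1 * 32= -32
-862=-862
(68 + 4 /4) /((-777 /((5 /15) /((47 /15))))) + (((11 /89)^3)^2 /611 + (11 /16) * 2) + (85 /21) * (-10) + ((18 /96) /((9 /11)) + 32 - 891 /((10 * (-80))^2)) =-1039325005386068018963497 /151001841241511594880000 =-6.88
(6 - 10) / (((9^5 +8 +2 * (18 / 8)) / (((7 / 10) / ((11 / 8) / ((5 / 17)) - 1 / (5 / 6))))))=-224 / 16419097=-0.00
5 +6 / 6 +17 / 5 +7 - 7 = 47 / 5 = 9.40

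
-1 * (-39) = 39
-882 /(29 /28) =-24696 /29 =-851.59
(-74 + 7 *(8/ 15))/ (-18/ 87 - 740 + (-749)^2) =-1798/ 14336085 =-0.00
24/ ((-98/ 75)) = -900/ 49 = -18.37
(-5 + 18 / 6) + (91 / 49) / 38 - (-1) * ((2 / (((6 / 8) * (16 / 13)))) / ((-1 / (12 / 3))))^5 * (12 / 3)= -12641910181 / 64638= -195580.16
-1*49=-49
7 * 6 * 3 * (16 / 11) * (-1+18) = 3115.64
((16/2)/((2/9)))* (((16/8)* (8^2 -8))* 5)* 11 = 221760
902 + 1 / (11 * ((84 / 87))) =277845 / 308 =902.09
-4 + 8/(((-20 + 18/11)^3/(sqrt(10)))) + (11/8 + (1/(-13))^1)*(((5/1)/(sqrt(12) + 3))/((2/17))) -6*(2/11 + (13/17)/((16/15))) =-2511151/38896 -1331*sqrt(10)/1030301 + 3825*sqrt(3)/104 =-0.86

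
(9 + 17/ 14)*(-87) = -12441/ 14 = -888.64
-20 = -20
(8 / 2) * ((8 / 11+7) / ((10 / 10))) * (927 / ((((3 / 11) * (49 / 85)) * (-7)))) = -8930100 / 343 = -26035.28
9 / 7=1.29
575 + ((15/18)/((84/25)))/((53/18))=575.08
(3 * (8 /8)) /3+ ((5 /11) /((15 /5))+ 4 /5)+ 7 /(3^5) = 26467 /13365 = 1.98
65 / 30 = 13 / 6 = 2.17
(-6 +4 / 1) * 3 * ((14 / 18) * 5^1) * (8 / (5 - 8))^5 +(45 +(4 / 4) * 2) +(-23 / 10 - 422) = 20187083 / 7290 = 2769.15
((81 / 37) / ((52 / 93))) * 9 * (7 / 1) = 474579 / 1924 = 246.66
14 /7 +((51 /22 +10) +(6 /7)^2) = 16227 /1078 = 15.05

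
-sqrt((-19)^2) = -19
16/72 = 2/9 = 0.22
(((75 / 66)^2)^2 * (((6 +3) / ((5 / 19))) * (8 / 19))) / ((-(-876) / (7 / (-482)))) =-1640625 / 4121265808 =-0.00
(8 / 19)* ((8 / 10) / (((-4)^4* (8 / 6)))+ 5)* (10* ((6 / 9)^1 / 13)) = 337 / 312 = 1.08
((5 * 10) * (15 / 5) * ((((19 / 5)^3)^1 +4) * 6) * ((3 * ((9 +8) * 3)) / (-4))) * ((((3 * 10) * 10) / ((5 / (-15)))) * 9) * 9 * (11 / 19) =1625185550340 / 19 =85536081596.84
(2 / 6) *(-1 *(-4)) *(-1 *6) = -8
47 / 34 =1.38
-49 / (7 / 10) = -70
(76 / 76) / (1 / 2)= 2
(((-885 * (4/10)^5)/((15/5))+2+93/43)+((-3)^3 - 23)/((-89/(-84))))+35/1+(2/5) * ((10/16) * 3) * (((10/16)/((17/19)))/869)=-12492726704361/1130725420000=-11.05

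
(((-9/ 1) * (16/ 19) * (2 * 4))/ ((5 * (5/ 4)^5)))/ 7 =-1179648/ 2078125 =-0.57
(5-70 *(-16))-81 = 1044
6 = 6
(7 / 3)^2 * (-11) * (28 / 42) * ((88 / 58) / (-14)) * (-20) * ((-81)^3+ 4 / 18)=324093843920 / 7047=45990328.36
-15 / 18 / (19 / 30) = -25 / 19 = -1.32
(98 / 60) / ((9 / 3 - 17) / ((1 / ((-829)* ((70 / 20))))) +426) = 49 / 1231410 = 0.00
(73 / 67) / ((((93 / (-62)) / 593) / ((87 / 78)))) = -1255381 / 2613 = -480.44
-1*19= -19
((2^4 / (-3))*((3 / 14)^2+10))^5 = -30305994308178789376 / 68641485507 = -441511340.91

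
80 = 80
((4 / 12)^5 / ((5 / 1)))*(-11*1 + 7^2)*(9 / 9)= 38 / 1215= 0.03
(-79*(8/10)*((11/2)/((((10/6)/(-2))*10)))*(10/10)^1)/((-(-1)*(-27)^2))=1738/30375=0.06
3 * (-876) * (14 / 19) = -36792 / 19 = -1936.42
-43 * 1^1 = -43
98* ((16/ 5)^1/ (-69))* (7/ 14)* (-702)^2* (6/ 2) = -386358336/ 115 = -3359637.70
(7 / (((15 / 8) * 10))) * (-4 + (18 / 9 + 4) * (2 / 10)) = -392 / 375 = -1.05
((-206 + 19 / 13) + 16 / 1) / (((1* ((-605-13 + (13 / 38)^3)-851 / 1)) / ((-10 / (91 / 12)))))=-5379650880 / 31785148031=-0.17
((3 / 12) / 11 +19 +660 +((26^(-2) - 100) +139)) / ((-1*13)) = -1334807 / 24167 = -55.23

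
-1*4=-4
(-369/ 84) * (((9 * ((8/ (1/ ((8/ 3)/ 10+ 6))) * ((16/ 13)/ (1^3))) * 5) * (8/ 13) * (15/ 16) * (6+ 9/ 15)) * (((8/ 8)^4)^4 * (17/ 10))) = -467012304/ 5915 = -78953.90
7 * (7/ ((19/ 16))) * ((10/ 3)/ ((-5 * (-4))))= 6.88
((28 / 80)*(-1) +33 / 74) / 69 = 71 / 51060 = 0.00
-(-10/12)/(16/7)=35/96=0.36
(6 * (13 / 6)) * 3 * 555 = 21645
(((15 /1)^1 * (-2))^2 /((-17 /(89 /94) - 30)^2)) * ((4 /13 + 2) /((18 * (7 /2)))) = 2970375 /207204998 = 0.01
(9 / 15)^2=9 / 25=0.36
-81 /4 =-20.25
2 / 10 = 1 / 5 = 0.20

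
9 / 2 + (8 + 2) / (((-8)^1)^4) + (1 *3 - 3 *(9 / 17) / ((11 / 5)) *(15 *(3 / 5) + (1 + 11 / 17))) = -1197545 / 6510592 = -0.18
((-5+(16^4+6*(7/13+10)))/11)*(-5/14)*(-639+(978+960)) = -5538448875/2002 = -2766457.98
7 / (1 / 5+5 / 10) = 10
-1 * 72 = -72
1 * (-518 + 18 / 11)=-5680 / 11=-516.36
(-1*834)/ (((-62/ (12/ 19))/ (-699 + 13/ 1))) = -5828.09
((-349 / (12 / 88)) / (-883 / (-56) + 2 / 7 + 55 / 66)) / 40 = -53746 / 14185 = -3.79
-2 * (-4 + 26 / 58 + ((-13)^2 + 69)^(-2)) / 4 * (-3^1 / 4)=-17502909 / 13141408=-1.33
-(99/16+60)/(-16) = 1059/256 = 4.14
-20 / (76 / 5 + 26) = -50 / 103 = -0.49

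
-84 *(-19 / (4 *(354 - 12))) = 7 / 6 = 1.17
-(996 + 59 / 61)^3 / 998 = -224922101843375 / 226527038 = -992915.03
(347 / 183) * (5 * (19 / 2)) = 32965 / 366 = 90.07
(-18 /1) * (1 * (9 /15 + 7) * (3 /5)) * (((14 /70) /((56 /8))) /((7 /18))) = -36936 /6125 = -6.03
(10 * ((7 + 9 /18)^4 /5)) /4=50625 /32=1582.03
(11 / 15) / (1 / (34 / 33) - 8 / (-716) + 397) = 66946 / 36331755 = 0.00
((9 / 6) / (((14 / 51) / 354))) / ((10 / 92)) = 622863 / 35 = 17796.09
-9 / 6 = -3 / 2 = -1.50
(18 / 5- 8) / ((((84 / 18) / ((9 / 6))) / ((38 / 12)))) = -627 / 140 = -4.48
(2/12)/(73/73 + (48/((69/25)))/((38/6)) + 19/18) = 1311/37769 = 0.03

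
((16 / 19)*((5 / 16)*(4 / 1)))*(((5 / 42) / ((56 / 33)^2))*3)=27225 / 208544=0.13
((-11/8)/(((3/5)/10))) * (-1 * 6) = 275/2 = 137.50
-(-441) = 441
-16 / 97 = -0.16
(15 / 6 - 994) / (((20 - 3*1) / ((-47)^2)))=-4380447 / 34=-128836.68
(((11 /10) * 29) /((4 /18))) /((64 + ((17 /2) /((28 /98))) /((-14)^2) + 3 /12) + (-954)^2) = 80388 /509701025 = 0.00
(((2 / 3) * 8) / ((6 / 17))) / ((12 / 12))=136 / 9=15.11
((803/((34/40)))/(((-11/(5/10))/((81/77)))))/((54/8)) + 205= 259585/1309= 198.31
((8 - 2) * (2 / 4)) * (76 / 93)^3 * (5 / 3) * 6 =4389760 / 268119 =16.37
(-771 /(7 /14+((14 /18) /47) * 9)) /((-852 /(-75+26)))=-591871 /8662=-68.33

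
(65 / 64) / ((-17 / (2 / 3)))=-65 / 1632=-0.04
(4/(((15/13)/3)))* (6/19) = 3.28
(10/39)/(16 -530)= -5/10023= -0.00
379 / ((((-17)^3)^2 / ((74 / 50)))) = 14023 / 603439225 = 0.00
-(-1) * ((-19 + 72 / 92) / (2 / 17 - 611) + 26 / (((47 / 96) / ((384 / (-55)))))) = -45783101153 / 123488035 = -370.75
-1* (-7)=7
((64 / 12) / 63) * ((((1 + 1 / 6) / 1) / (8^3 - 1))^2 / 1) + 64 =580136260 / 9064629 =64.00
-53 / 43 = -1.23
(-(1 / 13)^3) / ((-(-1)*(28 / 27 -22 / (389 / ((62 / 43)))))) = -451629 / 948067016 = -0.00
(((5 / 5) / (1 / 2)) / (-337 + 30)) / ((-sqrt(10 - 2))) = sqrt(2) / 614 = 0.00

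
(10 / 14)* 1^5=5 / 7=0.71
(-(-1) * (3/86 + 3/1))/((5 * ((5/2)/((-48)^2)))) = 601344/1075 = 559.39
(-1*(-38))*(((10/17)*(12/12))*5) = 1900/17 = 111.76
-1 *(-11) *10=110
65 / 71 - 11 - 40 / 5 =-1284 / 71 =-18.08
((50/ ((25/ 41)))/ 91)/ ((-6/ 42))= -82/ 13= -6.31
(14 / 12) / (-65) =-7 / 390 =-0.02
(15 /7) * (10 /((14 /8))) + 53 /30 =20597 /1470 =14.01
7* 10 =70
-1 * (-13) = 13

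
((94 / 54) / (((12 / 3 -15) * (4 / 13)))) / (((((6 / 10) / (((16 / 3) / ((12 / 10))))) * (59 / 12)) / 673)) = -82240600 / 157707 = -521.48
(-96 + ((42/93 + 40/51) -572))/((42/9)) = -142.88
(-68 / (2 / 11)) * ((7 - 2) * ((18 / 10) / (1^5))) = -3366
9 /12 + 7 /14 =5 /4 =1.25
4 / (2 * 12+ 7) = 4 / 31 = 0.13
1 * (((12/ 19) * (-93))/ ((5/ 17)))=-18972/ 95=-199.71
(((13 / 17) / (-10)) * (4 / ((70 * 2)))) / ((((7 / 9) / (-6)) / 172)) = 60372 / 20825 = 2.90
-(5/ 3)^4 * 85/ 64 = -53125/ 5184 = -10.25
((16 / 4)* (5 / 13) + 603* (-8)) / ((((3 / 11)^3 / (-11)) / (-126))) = -12850230008 / 39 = -329493077.13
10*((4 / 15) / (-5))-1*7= -113 / 15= -7.53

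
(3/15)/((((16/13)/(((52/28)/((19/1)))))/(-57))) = -507/560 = -0.91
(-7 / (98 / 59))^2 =3481 / 196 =17.76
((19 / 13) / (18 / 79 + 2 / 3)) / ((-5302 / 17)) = -76551 / 14612312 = -0.01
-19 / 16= -1.19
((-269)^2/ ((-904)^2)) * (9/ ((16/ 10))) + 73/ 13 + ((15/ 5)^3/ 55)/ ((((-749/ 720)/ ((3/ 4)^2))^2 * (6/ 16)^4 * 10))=3587037029182483/ 524477088239104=6.84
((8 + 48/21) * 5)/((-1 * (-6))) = 60/7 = 8.57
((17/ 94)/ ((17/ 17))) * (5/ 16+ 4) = 0.78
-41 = -41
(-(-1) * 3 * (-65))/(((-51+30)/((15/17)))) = 975/119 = 8.19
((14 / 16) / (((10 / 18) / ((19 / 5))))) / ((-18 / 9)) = -1197 / 400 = -2.99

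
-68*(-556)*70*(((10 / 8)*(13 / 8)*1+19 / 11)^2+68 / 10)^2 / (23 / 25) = 13900657324651980505 / 11034394624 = 1259757131.98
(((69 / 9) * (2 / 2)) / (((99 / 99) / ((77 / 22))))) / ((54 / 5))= 805 / 324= 2.48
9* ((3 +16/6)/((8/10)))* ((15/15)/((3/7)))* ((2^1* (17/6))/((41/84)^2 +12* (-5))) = -14.10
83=83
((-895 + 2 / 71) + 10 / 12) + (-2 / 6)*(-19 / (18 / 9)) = -63259 / 71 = -890.97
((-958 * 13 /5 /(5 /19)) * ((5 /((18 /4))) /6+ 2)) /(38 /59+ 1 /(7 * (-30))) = -11531731484 /356445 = -32352.06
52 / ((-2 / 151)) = -3926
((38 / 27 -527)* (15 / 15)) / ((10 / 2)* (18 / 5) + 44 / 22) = -14191 / 540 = -26.28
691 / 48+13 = 1315 / 48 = 27.40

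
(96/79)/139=96/10981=0.01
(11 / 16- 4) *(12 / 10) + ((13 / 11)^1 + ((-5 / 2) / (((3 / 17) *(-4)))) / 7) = -10567 / 4620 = -2.29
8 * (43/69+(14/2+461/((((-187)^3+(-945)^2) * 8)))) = 1033003705/16938534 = 60.99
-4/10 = -2/5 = -0.40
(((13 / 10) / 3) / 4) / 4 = 13 / 480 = 0.03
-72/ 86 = -36/ 43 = -0.84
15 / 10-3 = -3 / 2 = -1.50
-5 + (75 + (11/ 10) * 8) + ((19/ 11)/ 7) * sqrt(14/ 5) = 19 * sqrt(70)/ 385 + 394/ 5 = 79.21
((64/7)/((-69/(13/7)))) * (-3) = 832/1127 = 0.74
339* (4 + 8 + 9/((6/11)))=19323/2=9661.50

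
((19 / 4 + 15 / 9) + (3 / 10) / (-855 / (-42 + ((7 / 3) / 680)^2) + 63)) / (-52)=-207870488749 / 1683616539280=-0.12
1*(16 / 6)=2.67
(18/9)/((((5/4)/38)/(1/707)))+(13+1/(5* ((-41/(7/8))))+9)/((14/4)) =3693229/579740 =6.37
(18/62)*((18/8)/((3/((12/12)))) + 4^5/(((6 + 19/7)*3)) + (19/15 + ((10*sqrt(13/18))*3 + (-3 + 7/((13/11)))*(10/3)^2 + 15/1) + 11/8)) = 45*sqrt(26)/31 + 25704533/983320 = 33.54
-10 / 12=-5 / 6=-0.83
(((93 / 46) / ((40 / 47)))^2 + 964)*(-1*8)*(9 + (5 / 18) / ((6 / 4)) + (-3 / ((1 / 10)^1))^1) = 161463.55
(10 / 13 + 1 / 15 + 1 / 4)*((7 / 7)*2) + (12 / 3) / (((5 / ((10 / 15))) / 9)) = 2719 / 390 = 6.97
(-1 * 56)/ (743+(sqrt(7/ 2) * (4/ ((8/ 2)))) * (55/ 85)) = -24049424/ 319083475+10472 * sqrt(14)/ 319083475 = -0.08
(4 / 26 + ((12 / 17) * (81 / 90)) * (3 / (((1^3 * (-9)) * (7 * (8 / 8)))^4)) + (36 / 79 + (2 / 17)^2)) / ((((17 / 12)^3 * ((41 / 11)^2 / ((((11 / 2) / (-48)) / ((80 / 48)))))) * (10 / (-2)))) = 478937331228136 / 2207019608493097125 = 0.00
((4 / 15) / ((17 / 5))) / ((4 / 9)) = 3 / 17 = 0.18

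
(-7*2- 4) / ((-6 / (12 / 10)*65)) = 18 / 325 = 0.06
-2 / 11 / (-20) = 1 / 110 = 0.01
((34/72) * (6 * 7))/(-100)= -119/600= -0.20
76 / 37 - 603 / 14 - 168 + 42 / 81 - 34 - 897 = -15937031 / 13986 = -1139.50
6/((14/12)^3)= 3.78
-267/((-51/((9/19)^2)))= 7209/6137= 1.17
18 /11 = 1.64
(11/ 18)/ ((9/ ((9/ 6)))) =11/ 108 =0.10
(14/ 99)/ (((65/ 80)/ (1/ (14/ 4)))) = 64/ 1287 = 0.05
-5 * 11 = -55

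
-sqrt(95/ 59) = -sqrt(5605)/ 59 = -1.27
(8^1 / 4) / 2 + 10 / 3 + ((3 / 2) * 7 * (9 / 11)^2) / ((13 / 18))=66376 / 4719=14.07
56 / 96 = 7 / 12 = 0.58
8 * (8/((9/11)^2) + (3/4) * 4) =9688/81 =119.60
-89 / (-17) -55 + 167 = 1993 / 17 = 117.24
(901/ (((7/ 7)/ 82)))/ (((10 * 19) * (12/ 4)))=129.62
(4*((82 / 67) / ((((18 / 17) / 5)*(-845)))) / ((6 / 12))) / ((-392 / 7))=0.00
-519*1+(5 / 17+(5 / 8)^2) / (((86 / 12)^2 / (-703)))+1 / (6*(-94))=-37468513559 / 70912848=-528.37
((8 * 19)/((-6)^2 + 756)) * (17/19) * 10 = 1.72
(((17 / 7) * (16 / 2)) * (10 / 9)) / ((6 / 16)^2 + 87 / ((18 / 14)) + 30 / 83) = 0.32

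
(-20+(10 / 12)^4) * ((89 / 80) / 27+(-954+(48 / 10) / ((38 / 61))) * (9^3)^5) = 40451636659887397259646607 / 10637568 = 3802714742682481302.08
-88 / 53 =-1.66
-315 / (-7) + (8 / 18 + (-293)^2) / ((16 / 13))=10050865 / 144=69797.67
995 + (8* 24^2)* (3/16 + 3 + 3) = 29507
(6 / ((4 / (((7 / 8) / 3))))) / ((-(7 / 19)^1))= -19 / 16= -1.19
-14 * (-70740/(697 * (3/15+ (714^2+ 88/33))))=14855400/5329947151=0.00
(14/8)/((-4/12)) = -5.25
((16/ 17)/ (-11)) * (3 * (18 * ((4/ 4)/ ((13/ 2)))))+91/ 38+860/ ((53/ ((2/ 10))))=24133537/ 4896034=4.93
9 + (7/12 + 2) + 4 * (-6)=-149/12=-12.42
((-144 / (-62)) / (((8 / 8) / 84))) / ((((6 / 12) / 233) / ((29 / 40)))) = 10216584 / 155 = 65913.45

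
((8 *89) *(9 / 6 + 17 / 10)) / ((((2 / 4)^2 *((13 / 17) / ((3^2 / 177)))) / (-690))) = -320707584 / 767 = -418132.44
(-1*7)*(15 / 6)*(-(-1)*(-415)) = 14525 / 2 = 7262.50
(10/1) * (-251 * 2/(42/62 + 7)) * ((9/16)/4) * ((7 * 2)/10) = -70029/544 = -128.73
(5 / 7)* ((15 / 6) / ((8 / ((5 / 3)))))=125 / 336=0.37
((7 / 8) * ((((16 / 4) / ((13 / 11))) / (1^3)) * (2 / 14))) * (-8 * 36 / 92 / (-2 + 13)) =-36 / 299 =-0.12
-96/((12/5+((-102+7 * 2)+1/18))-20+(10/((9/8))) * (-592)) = 2880/161033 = 0.02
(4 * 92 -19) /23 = 349 /23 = 15.17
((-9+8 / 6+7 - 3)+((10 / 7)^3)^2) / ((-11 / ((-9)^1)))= 5117583 / 1294139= 3.95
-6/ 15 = -2/ 5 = -0.40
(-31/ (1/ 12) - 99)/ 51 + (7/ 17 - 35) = -745/ 17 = -43.82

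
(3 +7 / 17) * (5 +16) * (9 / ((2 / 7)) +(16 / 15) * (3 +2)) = 2639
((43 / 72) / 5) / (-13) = -43 / 4680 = -0.01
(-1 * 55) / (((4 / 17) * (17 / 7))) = -385 / 4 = -96.25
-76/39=-1.95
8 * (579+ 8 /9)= 41752 /9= 4639.11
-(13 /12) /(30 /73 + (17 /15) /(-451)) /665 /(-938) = 0.00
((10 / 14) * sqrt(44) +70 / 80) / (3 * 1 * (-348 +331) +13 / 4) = -40 * sqrt(11) / 1337 - 7 / 382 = -0.12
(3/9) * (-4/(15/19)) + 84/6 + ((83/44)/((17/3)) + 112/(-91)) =4994201/437580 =11.41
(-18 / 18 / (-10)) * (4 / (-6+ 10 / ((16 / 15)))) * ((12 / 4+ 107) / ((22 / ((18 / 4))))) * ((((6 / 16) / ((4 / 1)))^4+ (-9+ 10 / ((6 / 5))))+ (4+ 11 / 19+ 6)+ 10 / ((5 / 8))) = 1548751369 / 22413312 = 69.10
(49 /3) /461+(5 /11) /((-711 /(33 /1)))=522 /36419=0.01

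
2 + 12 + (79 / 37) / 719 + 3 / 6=771645 / 53206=14.50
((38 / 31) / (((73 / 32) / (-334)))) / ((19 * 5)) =-21376 / 11315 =-1.89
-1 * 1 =-1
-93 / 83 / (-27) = 31 / 747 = 0.04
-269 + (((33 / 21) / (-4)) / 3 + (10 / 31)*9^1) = -693257 / 2604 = -266.23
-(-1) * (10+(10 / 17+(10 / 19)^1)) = 3590 / 323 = 11.11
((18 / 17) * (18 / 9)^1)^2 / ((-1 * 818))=-648 / 118201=-0.01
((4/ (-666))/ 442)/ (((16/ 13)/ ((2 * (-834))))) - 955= -7208201/ 7548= -954.98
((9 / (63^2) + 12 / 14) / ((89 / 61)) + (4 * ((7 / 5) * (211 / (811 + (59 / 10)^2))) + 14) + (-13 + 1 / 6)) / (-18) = -2990313217 / 17072844012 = -0.18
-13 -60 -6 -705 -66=-850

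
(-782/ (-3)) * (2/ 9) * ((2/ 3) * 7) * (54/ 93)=43792/ 279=156.96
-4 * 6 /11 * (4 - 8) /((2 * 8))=6 /11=0.55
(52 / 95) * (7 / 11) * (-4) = -1456 / 1045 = -1.39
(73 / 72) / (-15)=-73 / 1080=-0.07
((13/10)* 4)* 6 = 156/5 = 31.20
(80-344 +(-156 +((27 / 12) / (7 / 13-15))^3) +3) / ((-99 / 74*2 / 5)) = 10935634156855 / 14033547264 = 779.25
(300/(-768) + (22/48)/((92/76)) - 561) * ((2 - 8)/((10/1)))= 2477429/7360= 336.61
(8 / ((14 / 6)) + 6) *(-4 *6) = -226.29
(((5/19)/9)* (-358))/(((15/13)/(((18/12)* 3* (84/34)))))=-32578/323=-100.86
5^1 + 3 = 8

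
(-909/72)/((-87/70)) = 3535/348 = 10.16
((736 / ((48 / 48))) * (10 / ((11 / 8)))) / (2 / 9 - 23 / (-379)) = 40167936 / 2123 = 18920.37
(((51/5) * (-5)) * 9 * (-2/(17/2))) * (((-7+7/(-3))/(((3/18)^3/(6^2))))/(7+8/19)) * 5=-248209920/47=-5281062.13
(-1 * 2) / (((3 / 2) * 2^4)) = -1 / 12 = -0.08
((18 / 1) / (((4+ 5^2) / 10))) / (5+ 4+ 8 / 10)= 900 / 1421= 0.63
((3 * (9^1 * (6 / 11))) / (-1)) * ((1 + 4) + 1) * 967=-939924 / 11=-85447.64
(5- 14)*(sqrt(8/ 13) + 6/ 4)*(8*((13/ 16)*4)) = -351- 36*sqrt(26) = -534.56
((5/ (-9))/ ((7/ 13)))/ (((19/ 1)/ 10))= -650/ 1197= -0.54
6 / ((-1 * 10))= -3 / 5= -0.60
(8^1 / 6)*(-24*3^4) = -2592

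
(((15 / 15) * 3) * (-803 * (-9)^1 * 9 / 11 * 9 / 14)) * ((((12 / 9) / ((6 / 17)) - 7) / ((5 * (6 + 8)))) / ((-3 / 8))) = 342954 / 245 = 1399.81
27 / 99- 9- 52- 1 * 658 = -7906 / 11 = -718.73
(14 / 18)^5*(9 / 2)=16807 / 13122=1.28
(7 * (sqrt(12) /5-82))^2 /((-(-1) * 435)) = 8237488 /10875-16072 * sqrt(3) /2175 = 744.67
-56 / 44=-14 / 11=-1.27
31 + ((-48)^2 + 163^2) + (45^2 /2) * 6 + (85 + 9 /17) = 596097 /17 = 35064.53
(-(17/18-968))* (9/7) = 17407/14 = 1243.36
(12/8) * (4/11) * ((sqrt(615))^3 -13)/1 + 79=791/11 + 3690 * sqrt(615)/11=8390.91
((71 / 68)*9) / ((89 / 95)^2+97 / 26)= 24990225 / 12255538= 2.04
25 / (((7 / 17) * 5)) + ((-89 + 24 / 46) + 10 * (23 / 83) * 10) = -649770 / 13363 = -48.62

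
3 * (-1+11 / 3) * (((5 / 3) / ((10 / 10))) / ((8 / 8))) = 40 / 3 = 13.33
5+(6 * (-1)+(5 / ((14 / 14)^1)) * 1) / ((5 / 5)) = 4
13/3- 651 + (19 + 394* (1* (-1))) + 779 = -728/3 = -242.67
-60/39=-20/13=-1.54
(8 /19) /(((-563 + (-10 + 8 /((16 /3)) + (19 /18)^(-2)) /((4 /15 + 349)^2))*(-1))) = 8343924784 /11156871661831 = 0.00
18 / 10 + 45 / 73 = 882 / 365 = 2.42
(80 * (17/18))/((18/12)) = 1360/27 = 50.37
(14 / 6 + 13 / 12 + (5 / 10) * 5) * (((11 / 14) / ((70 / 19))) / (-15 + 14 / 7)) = -14839 / 152880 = -0.10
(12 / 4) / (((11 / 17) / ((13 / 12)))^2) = 8.41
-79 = -79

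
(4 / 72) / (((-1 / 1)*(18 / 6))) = -1 / 54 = -0.02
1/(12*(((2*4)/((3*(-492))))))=-123/8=-15.38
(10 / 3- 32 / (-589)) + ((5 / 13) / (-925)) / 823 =11848177823 / 3497449605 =3.39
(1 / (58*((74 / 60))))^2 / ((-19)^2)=225 / 415629769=0.00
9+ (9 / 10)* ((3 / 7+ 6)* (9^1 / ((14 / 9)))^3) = 43392465 / 38416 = 1129.54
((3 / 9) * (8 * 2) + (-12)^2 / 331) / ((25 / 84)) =160384 / 8275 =19.38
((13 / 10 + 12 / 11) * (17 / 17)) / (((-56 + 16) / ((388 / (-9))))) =25511 / 9900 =2.58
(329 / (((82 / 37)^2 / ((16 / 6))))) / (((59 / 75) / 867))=19524883350 / 99179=196865.10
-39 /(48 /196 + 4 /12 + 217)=-5733 /31984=-0.18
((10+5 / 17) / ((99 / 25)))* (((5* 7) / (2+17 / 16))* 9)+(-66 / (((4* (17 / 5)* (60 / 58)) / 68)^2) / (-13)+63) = 6548855 / 14586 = 448.98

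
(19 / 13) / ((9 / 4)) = 76 / 117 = 0.65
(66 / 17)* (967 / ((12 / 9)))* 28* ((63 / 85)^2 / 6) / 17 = 886583313 / 2088025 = 424.60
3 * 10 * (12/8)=45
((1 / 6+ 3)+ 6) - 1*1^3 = 49 / 6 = 8.17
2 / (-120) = -1 / 60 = -0.02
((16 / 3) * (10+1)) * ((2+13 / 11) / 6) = 31.11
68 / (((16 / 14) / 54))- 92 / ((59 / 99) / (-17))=344403 / 59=5837.34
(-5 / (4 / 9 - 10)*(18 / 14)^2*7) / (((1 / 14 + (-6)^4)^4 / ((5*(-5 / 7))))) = -285768 / 37289480474809415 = -0.00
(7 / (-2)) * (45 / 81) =-35 / 18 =-1.94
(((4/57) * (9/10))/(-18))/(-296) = 1/84360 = 0.00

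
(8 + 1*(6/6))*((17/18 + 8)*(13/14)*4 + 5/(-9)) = 294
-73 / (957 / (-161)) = 11753 / 957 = 12.28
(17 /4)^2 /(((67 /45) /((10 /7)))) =65025 /3752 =17.33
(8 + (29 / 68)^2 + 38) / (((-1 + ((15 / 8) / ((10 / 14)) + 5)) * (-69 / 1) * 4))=-213545 / 8454984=-0.03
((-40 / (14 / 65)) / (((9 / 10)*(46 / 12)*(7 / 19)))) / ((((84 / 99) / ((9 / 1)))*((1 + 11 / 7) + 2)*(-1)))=3056625 / 9016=339.02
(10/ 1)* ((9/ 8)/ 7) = 45/ 28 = 1.61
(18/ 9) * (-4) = -8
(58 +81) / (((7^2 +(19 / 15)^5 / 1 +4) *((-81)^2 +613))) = 105553125 / 306494615476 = 0.00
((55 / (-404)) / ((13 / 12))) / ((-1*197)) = 165 / 258661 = 0.00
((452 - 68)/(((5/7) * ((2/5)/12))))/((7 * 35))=2304/35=65.83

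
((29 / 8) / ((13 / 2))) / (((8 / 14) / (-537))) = -109011 / 208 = -524.09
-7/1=-7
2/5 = 0.40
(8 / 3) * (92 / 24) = 92 / 9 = 10.22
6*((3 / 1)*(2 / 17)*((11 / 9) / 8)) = 11 / 34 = 0.32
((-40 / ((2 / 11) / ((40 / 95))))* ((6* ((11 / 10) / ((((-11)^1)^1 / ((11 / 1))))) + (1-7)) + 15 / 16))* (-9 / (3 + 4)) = -184734 / 133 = -1388.98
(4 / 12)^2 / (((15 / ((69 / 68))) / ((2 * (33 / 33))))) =0.02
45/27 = 5/3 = 1.67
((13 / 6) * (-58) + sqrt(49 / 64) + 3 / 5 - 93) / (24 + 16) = -26063 / 4800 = -5.43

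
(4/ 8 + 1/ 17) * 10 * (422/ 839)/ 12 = 20045/ 85578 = 0.23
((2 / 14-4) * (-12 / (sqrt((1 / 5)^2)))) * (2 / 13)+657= 63027 / 91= 692.60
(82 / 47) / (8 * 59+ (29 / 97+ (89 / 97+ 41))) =0.00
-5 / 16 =-0.31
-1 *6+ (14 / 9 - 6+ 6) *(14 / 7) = -26 / 9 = -2.89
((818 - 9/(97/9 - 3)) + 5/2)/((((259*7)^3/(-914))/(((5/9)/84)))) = -4368463/5256080370954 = -0.00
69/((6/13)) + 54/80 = 150.18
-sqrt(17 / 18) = -sqrt(34) / 6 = -0.97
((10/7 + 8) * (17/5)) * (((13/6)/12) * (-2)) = -2431/210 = -11.58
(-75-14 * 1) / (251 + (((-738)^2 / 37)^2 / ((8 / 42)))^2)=-166800329 / 2425322531325284440786907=-0.00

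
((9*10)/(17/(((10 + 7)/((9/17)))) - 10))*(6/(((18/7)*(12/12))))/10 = -51/23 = -2.22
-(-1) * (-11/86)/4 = -11/344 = -0.03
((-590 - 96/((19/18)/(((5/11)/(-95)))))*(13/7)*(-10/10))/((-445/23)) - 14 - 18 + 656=7018663522/12369665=567.41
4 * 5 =20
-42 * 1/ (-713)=42/ 713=0.06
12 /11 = 1.09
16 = 16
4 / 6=2 / 3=0.67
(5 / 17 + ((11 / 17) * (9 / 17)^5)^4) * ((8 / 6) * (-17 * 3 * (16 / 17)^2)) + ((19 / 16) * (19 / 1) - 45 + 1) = -3615071363152139897365982294166855 / 92330038597574438063033119856912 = -39.15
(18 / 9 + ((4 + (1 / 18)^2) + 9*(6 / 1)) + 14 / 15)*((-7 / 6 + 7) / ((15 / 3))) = 691019 / 9720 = 71.09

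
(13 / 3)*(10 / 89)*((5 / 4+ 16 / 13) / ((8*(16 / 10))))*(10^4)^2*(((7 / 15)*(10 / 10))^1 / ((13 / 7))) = 8230468750 / 3471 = 2371209.67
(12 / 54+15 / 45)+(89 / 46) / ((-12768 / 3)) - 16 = -27213665 / 1761984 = -15.44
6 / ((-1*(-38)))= 3 / 19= 0.16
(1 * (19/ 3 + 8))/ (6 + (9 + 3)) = 43/ 54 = 0.80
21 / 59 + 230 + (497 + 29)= 756.36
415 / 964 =0.43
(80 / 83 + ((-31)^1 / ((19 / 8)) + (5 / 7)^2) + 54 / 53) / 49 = -43246941 / 200677981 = -0.22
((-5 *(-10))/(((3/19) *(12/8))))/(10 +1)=1900/99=19.19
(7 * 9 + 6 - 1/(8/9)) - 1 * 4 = 511/8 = 63.88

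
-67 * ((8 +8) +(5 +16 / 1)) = -2479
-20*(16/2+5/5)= -180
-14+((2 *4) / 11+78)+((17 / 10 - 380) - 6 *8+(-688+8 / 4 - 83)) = -124363 / 110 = -1130.57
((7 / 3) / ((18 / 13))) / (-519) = -91 / 28026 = -0.00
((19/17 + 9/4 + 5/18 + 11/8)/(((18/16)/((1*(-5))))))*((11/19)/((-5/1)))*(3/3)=67595/26163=2.58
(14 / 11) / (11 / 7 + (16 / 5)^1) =490 / 1837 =0.27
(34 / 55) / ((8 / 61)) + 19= 5217 / 220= 23.71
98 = 98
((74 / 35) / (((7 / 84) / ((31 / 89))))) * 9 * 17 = 4211784 / 3115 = 1352.10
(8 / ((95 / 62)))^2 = 246016 / 9025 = 27.26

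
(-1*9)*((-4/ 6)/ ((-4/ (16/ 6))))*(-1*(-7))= -28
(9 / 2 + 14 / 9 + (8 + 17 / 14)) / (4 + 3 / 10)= 3.55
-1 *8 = -8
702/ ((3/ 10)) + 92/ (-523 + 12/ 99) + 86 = 41857594/ 17255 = 2425.82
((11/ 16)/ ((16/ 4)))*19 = 209/ 64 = 3.27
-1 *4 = -4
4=4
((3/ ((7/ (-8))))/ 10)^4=0.01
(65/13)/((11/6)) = 30/11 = 2.73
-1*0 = 0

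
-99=-99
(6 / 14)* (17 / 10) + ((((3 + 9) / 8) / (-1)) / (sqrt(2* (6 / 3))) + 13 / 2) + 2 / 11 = 10257 / 1540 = 6.66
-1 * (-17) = 17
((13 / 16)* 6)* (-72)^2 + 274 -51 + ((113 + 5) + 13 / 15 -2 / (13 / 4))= 4994584 / 195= 25613.25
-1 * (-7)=7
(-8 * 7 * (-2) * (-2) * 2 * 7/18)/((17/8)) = -12544/153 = -81.99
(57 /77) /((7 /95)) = 5415 /539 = 10.05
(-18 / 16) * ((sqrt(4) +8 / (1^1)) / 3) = -15 / 4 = -3.75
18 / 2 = 9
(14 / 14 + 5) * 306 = 1836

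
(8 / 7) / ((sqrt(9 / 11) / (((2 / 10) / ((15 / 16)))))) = 128 * sqrt(11) / 1575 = 0.27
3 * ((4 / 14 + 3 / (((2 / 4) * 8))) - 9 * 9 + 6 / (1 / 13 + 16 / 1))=-1397301 / 5852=-238.77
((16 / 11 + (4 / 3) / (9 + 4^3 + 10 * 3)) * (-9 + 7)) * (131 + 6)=-1366712 / 3399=-402.09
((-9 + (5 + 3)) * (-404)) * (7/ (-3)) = -2828/ 3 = -942.67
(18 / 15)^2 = 36 / 25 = 1.44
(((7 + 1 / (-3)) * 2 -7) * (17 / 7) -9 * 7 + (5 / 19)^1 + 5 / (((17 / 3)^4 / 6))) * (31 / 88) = -48891951475 / 2932589352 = -16.67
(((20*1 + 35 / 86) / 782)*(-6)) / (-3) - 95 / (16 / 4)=-23.70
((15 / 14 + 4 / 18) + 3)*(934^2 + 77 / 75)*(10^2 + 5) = 35395886357 / 90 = 393287626.19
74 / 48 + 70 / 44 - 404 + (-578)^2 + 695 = 88275827 / 264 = 334378.13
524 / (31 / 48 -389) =-25152 / 18641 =-1.35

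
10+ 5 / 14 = 145 / 14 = 10.36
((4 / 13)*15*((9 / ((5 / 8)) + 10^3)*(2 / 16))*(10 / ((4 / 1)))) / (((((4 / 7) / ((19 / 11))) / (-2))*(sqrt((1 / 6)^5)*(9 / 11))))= -5059320*sqrt(6) / 13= -953288.65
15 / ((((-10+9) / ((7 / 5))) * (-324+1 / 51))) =1071 / 16523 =0.06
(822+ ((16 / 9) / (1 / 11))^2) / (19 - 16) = 97558 / 243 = 401.47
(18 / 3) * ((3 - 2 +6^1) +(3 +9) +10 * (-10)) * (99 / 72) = -2673 / 4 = -668.25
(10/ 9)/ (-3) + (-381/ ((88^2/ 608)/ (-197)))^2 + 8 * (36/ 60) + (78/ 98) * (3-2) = 13453011686292523/ 387400860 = 34726334.08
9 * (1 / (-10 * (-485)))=9 / 4850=0.00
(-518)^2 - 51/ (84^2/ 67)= 631096909/ 2352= 268323.52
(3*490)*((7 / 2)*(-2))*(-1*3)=30870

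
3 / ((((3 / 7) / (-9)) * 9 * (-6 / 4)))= 14 / 3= 4.67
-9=-9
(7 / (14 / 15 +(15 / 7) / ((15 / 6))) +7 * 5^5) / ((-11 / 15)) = -61698525 / 2068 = -29834.88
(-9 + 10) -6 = -5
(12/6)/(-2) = -1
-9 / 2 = -4.50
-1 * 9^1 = -9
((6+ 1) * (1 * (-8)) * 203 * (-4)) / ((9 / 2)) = 90944 / 9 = 10104.89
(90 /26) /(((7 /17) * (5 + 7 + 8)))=153 /364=0.42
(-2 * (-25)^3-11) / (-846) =-3471 / 94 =-36.93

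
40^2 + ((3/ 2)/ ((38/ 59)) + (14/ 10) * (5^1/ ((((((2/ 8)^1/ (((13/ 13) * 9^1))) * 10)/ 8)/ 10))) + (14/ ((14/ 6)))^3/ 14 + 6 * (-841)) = -751313/ 532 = -1412.24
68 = 68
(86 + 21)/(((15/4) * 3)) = 428/45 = 9.51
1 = 1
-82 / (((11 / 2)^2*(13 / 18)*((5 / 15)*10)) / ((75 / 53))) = -132840 / 83369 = -1.59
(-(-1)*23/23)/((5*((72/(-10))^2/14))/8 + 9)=35/396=0.09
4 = 4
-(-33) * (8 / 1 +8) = 528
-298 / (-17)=298 / 17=17.53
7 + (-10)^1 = -3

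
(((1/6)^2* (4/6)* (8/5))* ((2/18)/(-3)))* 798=-1064/1215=-0.88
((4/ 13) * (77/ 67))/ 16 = 77/ 3484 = 0.02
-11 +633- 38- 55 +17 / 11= 5836 / 11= 530.55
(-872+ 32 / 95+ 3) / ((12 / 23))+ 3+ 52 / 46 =-1660.81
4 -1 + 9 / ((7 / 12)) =129 / 7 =18.43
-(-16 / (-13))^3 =-4096 / 2197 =-1.86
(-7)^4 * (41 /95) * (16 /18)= 921.09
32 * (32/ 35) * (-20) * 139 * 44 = -3578733.71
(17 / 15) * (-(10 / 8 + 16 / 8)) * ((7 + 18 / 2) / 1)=-884 / 15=-58.93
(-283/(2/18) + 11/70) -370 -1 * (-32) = -201939/70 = -2884.84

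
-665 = -665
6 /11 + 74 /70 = 617 /385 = 1.60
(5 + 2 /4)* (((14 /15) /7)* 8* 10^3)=17600 /3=5866.67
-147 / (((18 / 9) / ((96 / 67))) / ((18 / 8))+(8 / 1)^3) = -2268 / 7909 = -0.29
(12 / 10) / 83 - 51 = -21159 / 415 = -50.99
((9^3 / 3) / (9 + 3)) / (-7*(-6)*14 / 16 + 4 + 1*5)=0.44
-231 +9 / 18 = -461 / 2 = -230.50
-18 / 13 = -1.38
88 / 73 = 1.21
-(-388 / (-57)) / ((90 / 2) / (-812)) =315056 / 2565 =122.83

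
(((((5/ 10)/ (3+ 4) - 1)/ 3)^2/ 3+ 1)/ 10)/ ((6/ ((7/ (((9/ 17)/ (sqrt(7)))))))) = 92837 * sqrt(7)/ 408240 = 0.60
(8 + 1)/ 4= 9/ 4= 2.25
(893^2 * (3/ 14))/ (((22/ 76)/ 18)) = 818182674/ 77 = 10625749.01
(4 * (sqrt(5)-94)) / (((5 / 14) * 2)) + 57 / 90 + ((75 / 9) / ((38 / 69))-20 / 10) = -146101 / 285 + 28 * sqrt(5) / 5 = -500.11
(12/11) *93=1116/11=101.45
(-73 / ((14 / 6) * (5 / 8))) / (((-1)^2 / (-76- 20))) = 168192 / 35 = 4805.49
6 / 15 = 0.40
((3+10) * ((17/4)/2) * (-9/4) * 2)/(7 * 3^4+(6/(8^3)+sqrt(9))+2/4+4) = -10608/49025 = -0.22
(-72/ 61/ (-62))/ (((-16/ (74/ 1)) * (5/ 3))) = -999/ 18910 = -0.05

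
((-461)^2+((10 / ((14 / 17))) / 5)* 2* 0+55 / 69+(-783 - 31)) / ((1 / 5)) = 73039190 / 69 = 1058538.99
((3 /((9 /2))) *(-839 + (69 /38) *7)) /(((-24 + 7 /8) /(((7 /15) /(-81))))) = -1758344 /12812175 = -0.14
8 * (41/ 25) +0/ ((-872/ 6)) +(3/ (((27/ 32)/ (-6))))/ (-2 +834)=12767/ 975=13.09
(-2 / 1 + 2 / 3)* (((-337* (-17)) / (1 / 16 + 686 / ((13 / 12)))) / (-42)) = 0.29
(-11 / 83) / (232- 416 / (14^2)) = -0.00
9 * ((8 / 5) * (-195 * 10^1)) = -28080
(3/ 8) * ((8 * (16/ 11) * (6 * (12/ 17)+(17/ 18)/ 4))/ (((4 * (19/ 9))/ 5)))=82095/ 7106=11.55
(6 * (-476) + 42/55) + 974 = -103468/55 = -1881.24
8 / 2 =4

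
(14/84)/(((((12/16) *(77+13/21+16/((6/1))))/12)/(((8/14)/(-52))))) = -0.00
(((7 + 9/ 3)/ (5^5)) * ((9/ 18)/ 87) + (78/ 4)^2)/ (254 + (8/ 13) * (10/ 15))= 1075156927/ 719345000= 1.49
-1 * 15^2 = -225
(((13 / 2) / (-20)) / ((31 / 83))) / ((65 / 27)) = -2241 / 6200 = -0.36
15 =15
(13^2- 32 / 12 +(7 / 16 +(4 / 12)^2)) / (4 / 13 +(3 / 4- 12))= -312403 / 20484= -15.25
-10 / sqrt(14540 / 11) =-sqrt(39985) / 727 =-0.28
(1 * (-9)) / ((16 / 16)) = -9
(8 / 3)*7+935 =2861 / 3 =953.67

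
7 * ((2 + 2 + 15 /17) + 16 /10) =3857 /85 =45.38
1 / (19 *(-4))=-1 / 76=-0.01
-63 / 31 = -2.03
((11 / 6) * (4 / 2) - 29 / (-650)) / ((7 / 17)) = 123029 / 13650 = 9.01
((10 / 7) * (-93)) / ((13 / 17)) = -173.74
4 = 4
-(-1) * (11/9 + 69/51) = 394/153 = 2.58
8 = 8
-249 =-249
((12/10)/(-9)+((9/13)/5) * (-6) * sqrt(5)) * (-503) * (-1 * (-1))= 1006/15+27162 * sqrt(5)/65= 1001.47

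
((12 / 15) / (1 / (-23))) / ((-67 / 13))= 1196 / 335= 3.57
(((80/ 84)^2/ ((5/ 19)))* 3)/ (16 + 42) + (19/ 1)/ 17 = 1.30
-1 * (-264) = 264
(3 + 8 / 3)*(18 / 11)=102 / 11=9.27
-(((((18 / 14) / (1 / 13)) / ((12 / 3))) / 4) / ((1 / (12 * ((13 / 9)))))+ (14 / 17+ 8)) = -12819 / 476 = -26.93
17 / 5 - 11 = -38 / 5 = -7.60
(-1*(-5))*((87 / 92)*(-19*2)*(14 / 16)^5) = -138909855 / 1507328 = -92.16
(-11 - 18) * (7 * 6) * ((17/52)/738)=-3451/6396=-0.54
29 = 29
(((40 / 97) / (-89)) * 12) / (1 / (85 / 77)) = -40800 / 664741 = -0.06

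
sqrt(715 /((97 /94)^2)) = 94 * sqrt(715) /97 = 25.91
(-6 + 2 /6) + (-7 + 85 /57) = -637 /57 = -11.18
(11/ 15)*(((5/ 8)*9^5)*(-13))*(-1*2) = 2814669/ 4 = 703667.25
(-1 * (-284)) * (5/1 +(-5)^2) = 8520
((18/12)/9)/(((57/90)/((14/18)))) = 35/171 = 0.20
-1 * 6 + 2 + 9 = 5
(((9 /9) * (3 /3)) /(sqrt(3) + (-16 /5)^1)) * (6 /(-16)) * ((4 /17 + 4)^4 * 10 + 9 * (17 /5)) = 829.78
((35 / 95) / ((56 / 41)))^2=1681 / 23104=0.07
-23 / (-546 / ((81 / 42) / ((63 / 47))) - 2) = 1081 / 17930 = 0.06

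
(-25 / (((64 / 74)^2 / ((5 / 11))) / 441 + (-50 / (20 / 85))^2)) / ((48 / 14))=-176087625 / 1090485596362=-0.00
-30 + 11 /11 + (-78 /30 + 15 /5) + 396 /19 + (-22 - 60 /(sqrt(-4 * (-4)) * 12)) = -11783 /380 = -31.01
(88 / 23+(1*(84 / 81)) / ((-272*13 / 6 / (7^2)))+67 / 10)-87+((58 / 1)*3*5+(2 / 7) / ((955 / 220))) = 242668872059 / 305818695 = 793.51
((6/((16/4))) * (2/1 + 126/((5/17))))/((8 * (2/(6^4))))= 261468/5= 52293.60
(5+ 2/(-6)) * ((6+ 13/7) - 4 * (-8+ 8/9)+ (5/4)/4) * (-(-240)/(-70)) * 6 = -73814/21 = -3514.95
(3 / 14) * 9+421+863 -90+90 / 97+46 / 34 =27661861 / 23086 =1198.21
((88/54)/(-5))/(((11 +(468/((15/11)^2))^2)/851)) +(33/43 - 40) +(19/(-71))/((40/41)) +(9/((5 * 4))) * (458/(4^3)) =-6891736566992477/189902506700160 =-36.29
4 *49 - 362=-166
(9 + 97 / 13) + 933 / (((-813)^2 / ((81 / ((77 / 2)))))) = 1210379120 / 73514441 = 16.46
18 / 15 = 6 / 5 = 1.20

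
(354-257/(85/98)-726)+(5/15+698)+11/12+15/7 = 78747/2380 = 33.09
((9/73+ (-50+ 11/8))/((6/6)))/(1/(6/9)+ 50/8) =-28325/4526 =-6.26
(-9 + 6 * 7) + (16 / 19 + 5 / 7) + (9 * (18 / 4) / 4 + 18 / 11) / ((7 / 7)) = 542103 / 11704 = 46.32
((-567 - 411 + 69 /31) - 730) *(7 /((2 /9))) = -3331377 /62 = -53731.89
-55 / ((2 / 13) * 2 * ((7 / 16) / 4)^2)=-732160 / 49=-14942.04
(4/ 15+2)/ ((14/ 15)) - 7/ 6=53/ 42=1.26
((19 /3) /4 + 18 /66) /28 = 0.07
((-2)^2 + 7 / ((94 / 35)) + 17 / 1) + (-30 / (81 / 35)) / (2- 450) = 959783 / 40608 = 23.64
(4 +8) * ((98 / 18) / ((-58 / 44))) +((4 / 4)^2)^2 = -48.56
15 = 15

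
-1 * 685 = -685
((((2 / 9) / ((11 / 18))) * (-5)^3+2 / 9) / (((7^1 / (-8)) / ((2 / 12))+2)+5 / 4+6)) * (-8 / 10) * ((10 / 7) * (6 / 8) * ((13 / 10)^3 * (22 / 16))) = 4919083 / 168000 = 29.28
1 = 1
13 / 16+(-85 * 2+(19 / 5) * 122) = 23553 / 80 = 294.41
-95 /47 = -2.02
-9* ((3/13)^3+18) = -356157/2197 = -162.11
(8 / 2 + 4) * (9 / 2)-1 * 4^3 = -28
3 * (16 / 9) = 16 / 3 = 5.33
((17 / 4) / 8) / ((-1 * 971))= -17 / 31072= -0.00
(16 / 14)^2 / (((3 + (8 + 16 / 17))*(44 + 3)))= 1088 / 467509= 0.00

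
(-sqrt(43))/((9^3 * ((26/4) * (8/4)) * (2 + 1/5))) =-5 * sqrt(43)/104247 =-0.00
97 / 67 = 1.45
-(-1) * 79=79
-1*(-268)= 268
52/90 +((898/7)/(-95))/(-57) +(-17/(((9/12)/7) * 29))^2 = 2920308796/95634315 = 30.54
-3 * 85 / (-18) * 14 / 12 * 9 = 595 / 4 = 148.75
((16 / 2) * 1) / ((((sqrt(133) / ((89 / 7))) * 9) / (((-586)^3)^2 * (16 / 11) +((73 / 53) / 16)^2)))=13821848716596868115674049 * sqrt(133) / 2761629024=57720039191702667.85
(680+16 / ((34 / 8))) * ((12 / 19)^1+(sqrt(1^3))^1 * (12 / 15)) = 92992 / 95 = 978.86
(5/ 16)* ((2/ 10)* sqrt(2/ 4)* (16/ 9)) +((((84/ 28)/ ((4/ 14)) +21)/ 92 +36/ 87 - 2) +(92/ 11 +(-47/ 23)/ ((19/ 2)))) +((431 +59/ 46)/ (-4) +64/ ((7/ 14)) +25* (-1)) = sqrt(2)/ 18 +1022697/ 557612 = 1.91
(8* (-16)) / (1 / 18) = -2304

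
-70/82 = -35/41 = -0.85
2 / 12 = 1 / 6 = 0.17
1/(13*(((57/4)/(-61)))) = -0.33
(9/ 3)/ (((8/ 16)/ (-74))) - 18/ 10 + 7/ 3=-6652/ 15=-443.47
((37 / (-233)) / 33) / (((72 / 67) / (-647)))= 1603913 / 553608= 2.90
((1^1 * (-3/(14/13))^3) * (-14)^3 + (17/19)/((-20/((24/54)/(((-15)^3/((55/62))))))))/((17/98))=104004343793413/304144875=341956.59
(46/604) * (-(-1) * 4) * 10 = 460/151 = 3.05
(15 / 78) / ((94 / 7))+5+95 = 244435 / 2444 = 100.01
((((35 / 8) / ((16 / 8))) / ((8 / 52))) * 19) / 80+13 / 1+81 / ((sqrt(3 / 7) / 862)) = 8385 / 512+23274 * sqrt(21) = 106671.24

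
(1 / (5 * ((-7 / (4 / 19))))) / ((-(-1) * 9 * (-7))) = 4 / 41895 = 0.00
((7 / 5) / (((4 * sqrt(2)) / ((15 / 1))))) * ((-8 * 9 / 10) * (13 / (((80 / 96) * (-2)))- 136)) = 135891 * sqrt(2) / 50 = 3843.58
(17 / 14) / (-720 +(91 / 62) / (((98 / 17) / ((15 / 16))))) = -16864 / 9996045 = -0.00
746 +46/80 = 29863/40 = 746.58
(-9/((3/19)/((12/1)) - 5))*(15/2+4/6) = 5586/379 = 14.74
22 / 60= 11 / 30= 0.37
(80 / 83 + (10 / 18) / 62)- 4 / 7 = 130129 / 324198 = 0.40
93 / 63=31 / 21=1.48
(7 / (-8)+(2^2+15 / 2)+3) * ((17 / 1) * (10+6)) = 3706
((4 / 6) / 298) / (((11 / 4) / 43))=0.03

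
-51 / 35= -1.46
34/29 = 1.17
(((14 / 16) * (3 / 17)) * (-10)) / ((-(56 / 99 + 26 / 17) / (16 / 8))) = 10395 / 7052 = 1.47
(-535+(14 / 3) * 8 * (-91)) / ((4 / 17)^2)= -3409333 / 48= -71027.77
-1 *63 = -63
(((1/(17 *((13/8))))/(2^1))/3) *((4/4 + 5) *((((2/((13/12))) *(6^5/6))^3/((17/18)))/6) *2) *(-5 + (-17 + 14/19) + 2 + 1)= -501209670598262784/156828451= -3195910355.57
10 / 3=3.33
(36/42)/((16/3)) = 9/56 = 0.16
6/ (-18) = -1/ 3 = -0.33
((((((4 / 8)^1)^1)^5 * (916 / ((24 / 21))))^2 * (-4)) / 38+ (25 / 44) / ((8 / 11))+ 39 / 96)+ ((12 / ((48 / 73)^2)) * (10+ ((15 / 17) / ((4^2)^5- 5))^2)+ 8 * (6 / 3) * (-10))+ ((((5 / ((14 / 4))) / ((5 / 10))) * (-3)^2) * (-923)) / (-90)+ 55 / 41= 3382812906114817672258435 / 10645847293512662611968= 317.76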